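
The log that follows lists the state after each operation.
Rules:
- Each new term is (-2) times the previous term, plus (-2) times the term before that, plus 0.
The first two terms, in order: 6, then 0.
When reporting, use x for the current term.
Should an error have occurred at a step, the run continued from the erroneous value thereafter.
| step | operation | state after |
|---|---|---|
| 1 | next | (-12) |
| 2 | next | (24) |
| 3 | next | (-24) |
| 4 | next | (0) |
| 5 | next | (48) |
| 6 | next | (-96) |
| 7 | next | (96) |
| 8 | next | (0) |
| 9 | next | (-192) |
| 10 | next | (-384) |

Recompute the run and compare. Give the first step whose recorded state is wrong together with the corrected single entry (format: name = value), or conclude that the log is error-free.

Step 1: x = -2*(0) + (-2)*(6) + (0) = -12 — matches.
Step 2: x = -2*(-12) + (-2)*(0) + (0) = 24 — agrees with the log.
Step 3: x = -2*(24) + (-2)*(-12) + (0) = -24 — in agreement.
Step 4: x = -2*(-24) + (-2)*(24) + (0) = 0 — no discrepancy.
Step 5: x = -2*(0) + (-2)*(-24) + (0) = 48 — exactly as logged.
Step 6: x = -2*(48) + (-2)*(0) + (0) = -96 — verified.
Step 7: x = -2*(-96) + (-2)*(48) + (0) = 96 — consistent with the log.
Step 8: x = -2*(96) + (-2)*(-96) + (0) = 0 — same as recorded.
Step 9: x = -2*(0) + (-2)*(96) + (0) = -192 — consistent with the log.
Step 10: x = -2*(-192) + (-2)*(0) + (0) = 384 — the recorded entry deviates here.
First incorrect step: 10; the correct value is x = 384.

step 10, x = 384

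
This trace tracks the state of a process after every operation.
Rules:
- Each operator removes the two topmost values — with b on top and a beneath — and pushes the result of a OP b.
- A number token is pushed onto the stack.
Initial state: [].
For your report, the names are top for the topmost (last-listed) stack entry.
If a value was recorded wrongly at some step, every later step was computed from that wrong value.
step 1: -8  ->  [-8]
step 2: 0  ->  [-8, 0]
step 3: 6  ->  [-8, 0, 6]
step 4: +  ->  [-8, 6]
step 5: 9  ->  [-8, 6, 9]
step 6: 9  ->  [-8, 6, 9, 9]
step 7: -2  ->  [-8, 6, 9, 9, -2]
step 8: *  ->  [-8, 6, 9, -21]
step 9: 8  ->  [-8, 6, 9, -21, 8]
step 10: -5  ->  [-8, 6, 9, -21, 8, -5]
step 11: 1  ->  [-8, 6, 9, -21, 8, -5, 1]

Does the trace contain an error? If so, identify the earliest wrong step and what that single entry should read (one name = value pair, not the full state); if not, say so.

step 8, top = -18

1. push -8: top = -8 (exactly as logged)
2. push 0: top = 0 (consistent with the trace)
3. push 6: top = 6 (agrees with the trace)
4. 0 + 6 = 6 (consistent with the trace)
5. push 9: top = 9 (matches)
6. push 9: top = 9 (same as recorded)
7. push -2: top = -2 (exactly as logged)
8. 9 * -2 = -18 (a discrepancy with the trace)
First incorrect step: 8; the correct value is top = -18.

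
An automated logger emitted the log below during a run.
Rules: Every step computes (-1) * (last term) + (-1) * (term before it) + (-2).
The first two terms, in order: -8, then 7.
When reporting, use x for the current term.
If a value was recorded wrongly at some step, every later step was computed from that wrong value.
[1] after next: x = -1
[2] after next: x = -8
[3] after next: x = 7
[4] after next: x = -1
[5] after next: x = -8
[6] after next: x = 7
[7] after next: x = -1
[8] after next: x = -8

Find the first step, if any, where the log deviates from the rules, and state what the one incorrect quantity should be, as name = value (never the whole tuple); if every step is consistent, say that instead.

no error

step 1: x = -1*(7) + (-1)*(-8) + (-2) = -1 -> agrees with the log
step 2: x = -1*(-1) + (-1)*(7) + (-2) = -8 -> agrees with the log
step 3: x = -1*(-8) + (-1)*(-1) + (-2) = 7 -> in agreement
step 4: x = -1*(7) + (-1)*(-8) + (-2) = -1 -> matches
step 5: x = -1*(-1) + (-1)*(7) + (-2) = -8 -> checks out
step 6: x = -1*(-8) + (-1)*(-1) + (-2) = 7 -> no discrepancy
step 7: x = -1*(7) + (-1)*(-8) + (-2) = -1 -> confirmed correct
step 8: x = -1*(-1) + (-1)*(7) + (-2) = -8 -> in agreement
Every step is consistent.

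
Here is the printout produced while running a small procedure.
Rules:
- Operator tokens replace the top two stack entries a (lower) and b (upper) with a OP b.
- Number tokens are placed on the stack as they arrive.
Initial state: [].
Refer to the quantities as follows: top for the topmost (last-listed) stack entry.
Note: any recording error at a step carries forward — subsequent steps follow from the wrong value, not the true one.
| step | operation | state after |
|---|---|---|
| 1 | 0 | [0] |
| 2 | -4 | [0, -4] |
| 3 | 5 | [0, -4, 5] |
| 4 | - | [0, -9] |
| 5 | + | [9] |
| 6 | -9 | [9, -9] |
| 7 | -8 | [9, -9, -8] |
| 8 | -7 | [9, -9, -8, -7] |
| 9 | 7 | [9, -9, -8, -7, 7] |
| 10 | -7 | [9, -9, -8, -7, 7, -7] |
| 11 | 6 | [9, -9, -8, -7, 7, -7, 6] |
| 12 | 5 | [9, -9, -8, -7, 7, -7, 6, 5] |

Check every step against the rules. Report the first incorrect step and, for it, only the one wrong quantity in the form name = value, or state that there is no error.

step 5, top = -9

Step 1: push 0: top = 0 — agrees with the printout.
Step 2: push -4: top = -4 — matches.
Step 3: push 5: top = 5 — in agreement.
Step 4: -4 - 5 = -9 — same as recorded.
Step 5: 0 + -9 = -9 — the printout disagrees here.
That makes step 5 the first incorrect line — top = -9 is what it should show.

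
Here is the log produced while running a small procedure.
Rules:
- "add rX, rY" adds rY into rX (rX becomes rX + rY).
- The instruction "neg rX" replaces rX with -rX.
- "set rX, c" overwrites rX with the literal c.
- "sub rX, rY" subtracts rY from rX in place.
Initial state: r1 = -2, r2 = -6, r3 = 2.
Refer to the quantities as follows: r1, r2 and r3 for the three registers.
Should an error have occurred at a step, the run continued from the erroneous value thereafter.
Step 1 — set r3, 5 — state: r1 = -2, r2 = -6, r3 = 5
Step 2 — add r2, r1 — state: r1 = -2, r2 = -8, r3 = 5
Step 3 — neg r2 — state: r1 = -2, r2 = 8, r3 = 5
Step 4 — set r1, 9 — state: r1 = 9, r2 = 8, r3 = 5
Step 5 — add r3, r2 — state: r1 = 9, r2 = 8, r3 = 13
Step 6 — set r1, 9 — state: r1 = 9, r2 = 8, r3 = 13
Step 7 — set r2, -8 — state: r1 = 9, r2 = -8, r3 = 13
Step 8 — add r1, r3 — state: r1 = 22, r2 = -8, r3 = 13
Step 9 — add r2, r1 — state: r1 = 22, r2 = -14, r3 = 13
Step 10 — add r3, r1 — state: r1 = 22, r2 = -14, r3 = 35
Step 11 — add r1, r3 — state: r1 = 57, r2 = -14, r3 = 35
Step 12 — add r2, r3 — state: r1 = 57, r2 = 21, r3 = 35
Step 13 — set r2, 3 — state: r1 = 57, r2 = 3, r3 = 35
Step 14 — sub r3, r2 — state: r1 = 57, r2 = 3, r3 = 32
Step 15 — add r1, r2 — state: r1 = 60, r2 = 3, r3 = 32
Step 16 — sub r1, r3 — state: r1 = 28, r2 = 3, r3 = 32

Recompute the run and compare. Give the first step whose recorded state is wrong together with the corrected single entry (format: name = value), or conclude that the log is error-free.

step 1: r3 = 5 -> matches
step 2: r2 = -6 + -2 = -8 -> matches
step 3: r2 = -(-8) = 8 -> confirmed correct
step 4: r1 = 9 -> confirmed correct
step 5: r3 = 5 + 8 = 13 -> in agreement
step 6: r1 = 9 -> no discrepancy
step 7: r2 = -8 -> checks out
step 8: r1 = 9 + 13 = 22 -> exactly as logged
step 9: r2 = -8 + 22 = 14 -> not what was recorded
That makes step 9 the first incorrect line — r2 = 14 is what it should show.

step 9, r2 = 14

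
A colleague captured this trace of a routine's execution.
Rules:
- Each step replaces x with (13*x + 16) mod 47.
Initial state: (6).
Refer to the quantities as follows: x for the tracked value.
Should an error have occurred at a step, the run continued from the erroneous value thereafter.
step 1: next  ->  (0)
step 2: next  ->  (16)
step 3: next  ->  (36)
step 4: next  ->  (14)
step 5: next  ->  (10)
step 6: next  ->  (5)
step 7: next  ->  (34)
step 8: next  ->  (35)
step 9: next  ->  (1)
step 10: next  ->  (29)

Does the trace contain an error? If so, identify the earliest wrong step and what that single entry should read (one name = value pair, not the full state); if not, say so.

no error

Recomputing the run from the initial state:
step 1: x = 0
step 2: x = 16
step 3: x = 36
step 4: x = 14
step 5: x = 10
step 6: x = 5
step 7: x = 34
step 8: x = 35
step 9: x = 1
step 10: x = 29
This matches the trace at every step.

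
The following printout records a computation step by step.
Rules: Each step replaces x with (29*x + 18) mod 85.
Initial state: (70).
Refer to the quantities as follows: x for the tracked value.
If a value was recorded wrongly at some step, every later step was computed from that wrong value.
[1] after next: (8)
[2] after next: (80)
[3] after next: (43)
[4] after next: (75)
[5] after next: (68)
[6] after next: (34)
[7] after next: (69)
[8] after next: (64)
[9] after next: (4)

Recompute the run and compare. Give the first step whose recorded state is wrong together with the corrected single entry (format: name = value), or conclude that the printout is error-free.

step 6, x = 35

1. x = (29*70 + 18) mod 85 = 8 (agrees with the printout)
2. x = (29*8 + 18) mod 85 = 80 (exactly as logged)
3. x = (29*80 + 18) mod 85 = 43 (agrees with the printout)
4. x = (29*43 + 18) mod 85 = 75 (agrees with the printout)
5. x = (29*75 + 18) mod 85 = 68 (checks out)
6. x = (29*68 + 18) mod 85 = 35 (the printout has a different value)
Conclusion: step 6 carries the first error; the entry should be x = 35.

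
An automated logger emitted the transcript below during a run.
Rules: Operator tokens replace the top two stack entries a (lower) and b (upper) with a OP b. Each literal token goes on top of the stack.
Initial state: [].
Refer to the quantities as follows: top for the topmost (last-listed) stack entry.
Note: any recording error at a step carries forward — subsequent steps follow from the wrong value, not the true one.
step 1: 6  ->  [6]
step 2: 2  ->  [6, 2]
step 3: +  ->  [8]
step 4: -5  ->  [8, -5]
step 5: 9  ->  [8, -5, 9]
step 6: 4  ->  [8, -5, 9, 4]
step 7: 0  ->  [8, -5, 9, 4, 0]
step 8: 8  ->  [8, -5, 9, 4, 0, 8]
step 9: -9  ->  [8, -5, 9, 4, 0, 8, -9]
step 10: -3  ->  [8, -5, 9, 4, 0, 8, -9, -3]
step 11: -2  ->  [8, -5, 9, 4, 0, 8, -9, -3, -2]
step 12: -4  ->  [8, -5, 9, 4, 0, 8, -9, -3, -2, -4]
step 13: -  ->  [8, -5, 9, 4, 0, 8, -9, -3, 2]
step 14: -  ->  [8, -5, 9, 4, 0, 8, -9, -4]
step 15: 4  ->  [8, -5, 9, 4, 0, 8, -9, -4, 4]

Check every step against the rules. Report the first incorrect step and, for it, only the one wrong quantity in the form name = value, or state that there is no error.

step 14, top = -5

Recomputing the run from the initial state:
step 1: [6]
step 2: [6, 2]
step 3: [8]
step 4: [8, -5]
step 5: [8, -5, 9]
step 6: [8, -5, 9, 4]
step 7: [8, -5, 9, 4, 0]
step 8: [8, -5, 9, 4, 0, 8]
step 9: [8, -5, 9, 4, 0, 8, -9]
step 10: [8, -5, 9, 4, 0, 8, -9, -3]
step 11: [8, -5, 9, 4, 0, 8, -9, -3, -2]
step 12: [8, -5, 9, 4, 0, 8, -9, -3, -2, -4]
step 13: [8, -5, 9, 4, 0, 8, -9, -3, 2]
step 14: [8, -5, 9, 4, 0, 8, -9, -5]
step 15: [8, -5, 9, 4, 0, 8, -9, -5, 4]
The first disagreement with the transcript is at step 14, where the value should be top = -5.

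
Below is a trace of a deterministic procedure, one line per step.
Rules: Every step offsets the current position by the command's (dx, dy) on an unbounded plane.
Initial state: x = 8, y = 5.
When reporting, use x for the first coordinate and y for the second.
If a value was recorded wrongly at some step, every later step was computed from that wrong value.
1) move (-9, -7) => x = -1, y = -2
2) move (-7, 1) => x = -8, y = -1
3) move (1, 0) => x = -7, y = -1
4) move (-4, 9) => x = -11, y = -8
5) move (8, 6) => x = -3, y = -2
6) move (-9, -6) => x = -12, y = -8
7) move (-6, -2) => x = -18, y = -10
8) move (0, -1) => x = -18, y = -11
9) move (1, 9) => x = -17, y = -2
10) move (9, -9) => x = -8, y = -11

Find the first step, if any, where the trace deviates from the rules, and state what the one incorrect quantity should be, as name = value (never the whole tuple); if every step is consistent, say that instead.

step 4, y = 8

Recomputing the run from the initial state:
step 1: x = -1, y = -2
step 2: x = -8, y = -1
step 3: x = -7, y = -1
step 4: x = -11, y = 8
step 5: x = -3, y = 14
step 6: x = -12, y = 8
step 7: x = -18, y = 6
step 8: x = -18, y = 5
step 9: x = -17, y = 14
step 10: x = -8, y = 5
The first disagreement with the trace is at step 4, where the value should be y = 8.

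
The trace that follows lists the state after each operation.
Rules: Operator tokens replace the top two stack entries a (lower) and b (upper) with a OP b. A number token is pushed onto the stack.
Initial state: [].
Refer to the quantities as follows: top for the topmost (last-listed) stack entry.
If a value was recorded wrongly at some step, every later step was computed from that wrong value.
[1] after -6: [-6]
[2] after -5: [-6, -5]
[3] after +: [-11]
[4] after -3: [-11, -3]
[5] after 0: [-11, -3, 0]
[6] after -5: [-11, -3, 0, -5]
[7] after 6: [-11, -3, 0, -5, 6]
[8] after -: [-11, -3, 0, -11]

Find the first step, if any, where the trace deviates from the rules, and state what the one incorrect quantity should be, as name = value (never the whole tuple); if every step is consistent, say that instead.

Step 1: push -6: top = -6 — checks out.
Step 2: push -5: top = -5 — checks out.
Step 3: -6 + -5 = -11 — no discrepancy.
Step 4: push -3: top = -3 — verified.
Step 5: push 0: top = 0 — consistent with the trace.
Step 6: push -5: top = -5 — no discrepancy.
Step 7: push 6: top = 6 — no discrepancy.
Step 8: -5 - 6 = -11 — matches.
Nothing is out of place; the run is error-free.

no error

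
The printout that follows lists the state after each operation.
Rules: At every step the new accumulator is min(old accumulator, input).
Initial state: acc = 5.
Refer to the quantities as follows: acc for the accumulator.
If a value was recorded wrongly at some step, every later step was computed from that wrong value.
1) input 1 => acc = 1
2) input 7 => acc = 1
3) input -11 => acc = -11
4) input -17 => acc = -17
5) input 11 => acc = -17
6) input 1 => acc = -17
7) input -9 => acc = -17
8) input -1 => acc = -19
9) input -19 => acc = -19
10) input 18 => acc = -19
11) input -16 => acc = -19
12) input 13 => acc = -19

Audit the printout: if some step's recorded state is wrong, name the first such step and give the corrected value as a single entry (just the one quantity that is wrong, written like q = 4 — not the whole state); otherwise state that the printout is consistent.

Recomputing the run from the initial state:
step 1: acc = 1
step 2: acc = 1
step 3: acc = -11
step 4: acc = -17
step 5: acc = -17
step 6: acc = -17
step 7: acc = -17
step 8: acc = -17
step 9: acc = -19
step 10: acc = -19
step 11: acc = -19
step 12: acc = -19
The first disagreement with the printout is at step 8, where the value should be acc = -17.

step 8, acc = -17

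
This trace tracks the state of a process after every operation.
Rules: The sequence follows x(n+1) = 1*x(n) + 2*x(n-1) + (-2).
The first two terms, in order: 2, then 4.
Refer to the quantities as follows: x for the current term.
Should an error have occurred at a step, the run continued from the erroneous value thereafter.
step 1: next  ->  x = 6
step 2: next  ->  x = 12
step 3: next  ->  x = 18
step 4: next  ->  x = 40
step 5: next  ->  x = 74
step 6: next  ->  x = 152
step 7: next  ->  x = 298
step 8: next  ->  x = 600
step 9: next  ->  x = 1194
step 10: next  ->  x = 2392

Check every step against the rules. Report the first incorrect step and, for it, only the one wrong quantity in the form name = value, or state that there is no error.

step 3, x = 22

Step 1: x = 1*(4) + (2)*(2) + (-2) = 6 — same as recorded.
Step 2: x = 1*(6) + (2)*(4) + (-2) = 12 — matches.
Step 3: x = 1*(12) + (2)*(6) + (-2) = 22 — the recorded entry deviates here.
The earliest wrong entry is at step 3: it should read x = 22.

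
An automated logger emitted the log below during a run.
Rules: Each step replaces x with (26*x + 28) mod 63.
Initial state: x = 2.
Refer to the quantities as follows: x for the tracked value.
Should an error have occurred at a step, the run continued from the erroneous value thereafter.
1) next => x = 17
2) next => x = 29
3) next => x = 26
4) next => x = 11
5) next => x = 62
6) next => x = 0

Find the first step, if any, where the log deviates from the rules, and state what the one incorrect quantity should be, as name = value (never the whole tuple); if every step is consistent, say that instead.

step 6, x = 2

Recomputing the run from the initial state:
step 1: x = 17
step 2: x = 29
step 3: x = 26
step 4: x = 11
step 5: x = 62
step 6: x = 2
The first disagreement with the log is at step 6, where the value should be x = 2.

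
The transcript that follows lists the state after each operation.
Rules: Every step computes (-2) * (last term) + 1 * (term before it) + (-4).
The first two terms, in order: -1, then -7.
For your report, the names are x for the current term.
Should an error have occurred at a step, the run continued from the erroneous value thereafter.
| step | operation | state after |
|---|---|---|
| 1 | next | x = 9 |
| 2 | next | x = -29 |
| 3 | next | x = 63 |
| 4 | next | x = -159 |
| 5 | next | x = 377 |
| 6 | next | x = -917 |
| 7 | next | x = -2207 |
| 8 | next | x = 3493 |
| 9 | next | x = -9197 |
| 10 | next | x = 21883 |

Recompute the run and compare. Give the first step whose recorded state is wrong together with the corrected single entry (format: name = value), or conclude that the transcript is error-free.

step 1: x = -2*(-7) + (1)*(-1) + (-4) = 9 -> exactly as logged
step 2: x = -2*(9) + (1)*(-7) + (-4) = -29 -> same as recorded
step 3: x = -2*(-29) + (1)*(9) + (-4) = 63 -> in agreement
step 4: x = -2*(63) + (1)*(-29) + (-4) = -159 -> confirmed correct
step 5: x = -2*(-159) + (1)*(63) + (-4) = 377 -> same as recorded
step 6: x = -2*(377) + (1)*(-159) + (-4) = -917 -> agrees with the transcript
step 7: x = -2*(-917) + (1)*(377) + (-4) = 2207 -> first mismatch against the transcript
First incorrect step: 7; the correct value is x = 2207.

step 7, x = 2207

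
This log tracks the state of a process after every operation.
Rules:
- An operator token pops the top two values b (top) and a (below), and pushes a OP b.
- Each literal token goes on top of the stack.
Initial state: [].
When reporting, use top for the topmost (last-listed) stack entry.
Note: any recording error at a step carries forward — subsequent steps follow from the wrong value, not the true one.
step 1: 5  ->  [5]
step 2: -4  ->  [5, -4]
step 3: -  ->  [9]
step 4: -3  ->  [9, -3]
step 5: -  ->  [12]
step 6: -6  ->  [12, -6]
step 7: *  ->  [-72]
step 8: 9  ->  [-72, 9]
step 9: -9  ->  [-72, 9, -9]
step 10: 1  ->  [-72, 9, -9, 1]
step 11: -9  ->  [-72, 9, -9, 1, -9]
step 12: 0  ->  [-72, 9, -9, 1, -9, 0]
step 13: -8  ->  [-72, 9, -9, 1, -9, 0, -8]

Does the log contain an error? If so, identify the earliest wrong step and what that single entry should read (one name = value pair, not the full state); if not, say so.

Recomputing the run from the initial state:
step 1: [5]
step 2: [5, -4]
step 3: [9]
step 4: [9, -3]
step 5: [12]
step 6: [12, -6]
step 7: [-72]
step 8: [-72, 9]
step 9: [-72, 9, -9]
step 10: [-72, 9, -9, 1]
step 11: [-72, 9, -9, 1, -9]
step 12: [-72, 9, -9, 1, -9, 0]
step 13: [-72, 9, -9, 1, -9, 0, -8]
This matches the log at every step.

no error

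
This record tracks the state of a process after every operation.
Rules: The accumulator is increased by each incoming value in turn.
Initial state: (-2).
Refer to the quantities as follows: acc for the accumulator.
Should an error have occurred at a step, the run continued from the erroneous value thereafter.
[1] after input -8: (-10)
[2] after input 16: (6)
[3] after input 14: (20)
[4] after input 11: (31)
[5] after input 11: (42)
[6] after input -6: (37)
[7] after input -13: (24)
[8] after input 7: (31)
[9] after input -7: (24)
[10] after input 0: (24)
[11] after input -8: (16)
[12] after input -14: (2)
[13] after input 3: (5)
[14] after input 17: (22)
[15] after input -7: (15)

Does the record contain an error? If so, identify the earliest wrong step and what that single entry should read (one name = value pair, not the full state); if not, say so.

step 6, acc = 36

1. acc = -2 + -8 = -10 (confirmed correct)
2. acc = -10 + 16 = 6 (confirmed correct)
3. acc = 6 + 14 = 20 (confirmed correct)
4. acc = 20 + 11 = 31 (verified)
5. acc = 31 + 11 = 42 (verified)
6. acc = 42 + -6 = 36 (the entry is off here)
The audit stops at step 6: the recorded entry is wrong and should be acc = 36.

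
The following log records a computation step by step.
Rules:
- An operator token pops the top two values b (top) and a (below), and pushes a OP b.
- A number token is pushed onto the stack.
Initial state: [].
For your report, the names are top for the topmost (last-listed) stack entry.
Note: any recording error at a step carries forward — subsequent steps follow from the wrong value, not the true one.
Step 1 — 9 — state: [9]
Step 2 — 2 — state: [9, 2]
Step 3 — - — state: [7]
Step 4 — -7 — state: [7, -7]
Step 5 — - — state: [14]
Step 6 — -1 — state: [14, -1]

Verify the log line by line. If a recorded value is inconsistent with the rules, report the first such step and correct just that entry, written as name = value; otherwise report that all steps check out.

Step 1: push 9: top = 9 — consistent with the log.
Step 2: push 2: top = 2 — checks out.
Step 3: 9 - 2 = 7 — no discrepancy.
Step 4: push -7: top = -7 — verified.
Step 5: 7 - -7 = 14 — consistent with the log.
Step 6: push -1: top = -1 — verified.
All entries verified; no error found.

no error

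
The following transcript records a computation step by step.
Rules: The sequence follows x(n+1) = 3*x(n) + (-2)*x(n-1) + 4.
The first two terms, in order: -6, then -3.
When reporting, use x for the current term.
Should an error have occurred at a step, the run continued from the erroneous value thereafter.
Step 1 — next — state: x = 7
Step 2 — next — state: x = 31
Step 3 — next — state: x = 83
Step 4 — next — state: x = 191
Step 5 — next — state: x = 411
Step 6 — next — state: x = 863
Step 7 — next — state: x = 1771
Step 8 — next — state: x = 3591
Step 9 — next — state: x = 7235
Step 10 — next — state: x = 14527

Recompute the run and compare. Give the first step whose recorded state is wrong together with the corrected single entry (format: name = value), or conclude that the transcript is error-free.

Recomputing the run from the initial state:
step 1: x = 7
step 2: x = 31
step 3: x = 83
step 4: x = 191
step 5: x = 411
step 6: x = 855
step 7: x = 1747
step 8: x = 3535
step 9: x = 7115
step 10: x = 14279
The first disagreement with the transcript is at step 6, where the value should be x = 855.

step 6, x = 855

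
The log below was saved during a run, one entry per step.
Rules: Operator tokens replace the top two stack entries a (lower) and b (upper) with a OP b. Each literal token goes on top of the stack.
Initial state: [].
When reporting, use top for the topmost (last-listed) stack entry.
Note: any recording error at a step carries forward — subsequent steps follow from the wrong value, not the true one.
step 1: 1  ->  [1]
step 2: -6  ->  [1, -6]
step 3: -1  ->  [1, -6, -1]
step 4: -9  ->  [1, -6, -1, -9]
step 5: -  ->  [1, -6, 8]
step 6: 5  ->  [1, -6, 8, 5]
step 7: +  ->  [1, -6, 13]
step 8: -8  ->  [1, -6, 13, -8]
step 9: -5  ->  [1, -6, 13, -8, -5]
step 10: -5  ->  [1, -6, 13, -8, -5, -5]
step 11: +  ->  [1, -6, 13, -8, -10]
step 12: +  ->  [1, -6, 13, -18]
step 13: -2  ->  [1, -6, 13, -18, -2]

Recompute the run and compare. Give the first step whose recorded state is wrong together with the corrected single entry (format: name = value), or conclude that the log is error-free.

no error

1. push 1: top = 1 (same as recorded)
2. push -6: top = -6 (checks out)
3. push -1: top = -1 (no discrepancy)
4. push -9: top = -9 (no discrepancy)
5. -1 - -9 = 8 (exactly as logged)
6. push 5: top = 5 (confirmed correct)
7. 8 + 5 = 13 (matches)
8. push -8: top = -8 (confirmed correct)
9. push -5: top = -5 (checks out)
10. push -5: top = -5 (agrees with the log)
11. -5 + -5 = -10 (exactly as logged)
12. -8 + -10 = -18 (no discrepancy)
13. push -2: top = -2 (in agreement)
All entries verified; no error found.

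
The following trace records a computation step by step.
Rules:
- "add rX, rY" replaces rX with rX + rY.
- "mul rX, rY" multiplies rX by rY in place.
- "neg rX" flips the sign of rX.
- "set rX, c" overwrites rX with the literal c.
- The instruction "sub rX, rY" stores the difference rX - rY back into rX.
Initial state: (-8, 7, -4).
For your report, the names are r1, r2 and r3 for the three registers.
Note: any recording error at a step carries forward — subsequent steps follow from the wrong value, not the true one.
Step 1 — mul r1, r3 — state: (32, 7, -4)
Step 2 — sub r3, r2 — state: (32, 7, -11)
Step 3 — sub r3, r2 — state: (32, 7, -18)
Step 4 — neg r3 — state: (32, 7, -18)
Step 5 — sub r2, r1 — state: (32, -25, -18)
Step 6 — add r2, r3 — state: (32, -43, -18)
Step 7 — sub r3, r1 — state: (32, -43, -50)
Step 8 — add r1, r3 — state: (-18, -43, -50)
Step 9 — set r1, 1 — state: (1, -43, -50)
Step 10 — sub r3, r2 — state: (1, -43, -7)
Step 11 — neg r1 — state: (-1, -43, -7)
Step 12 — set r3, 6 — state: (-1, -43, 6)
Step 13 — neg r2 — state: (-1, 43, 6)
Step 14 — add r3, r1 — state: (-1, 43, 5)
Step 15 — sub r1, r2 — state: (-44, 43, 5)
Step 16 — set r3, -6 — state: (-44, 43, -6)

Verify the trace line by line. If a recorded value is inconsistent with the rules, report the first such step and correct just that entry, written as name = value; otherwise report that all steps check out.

step 4, r3 = 18

Recomputing the run from the initial state:
step 1: r1 = 32, r2 = 7, r3 = -4
step 2: r1 = 32, r2 = 7, r3 = -11
step 3: r1 = 32, r2 = 7, r3 = -18
step 4: r1 = 32, r2 = 7, r3 = 18
step 5: r1 = 32, r2 = -25, r3 = 18
step 6: r1 = 32, r2 = -7, r3 = 18
step 7: r1 = 32, r2 = -7, r3 = -14
step 8: r1 = 18, r2 = -7, r3 = -14
step 9: r1 = 1, r2 = -7, r3 = -14
step 10: r1 = 1, r2 = -7, r3 = -7
step 11: r1 = -1, r2 = -7, r3 = -7
step 12: r1 = -1, r2 = -7, r3 = 6
step 13: r1 = -1, r2 = 7, r3 = 6
step 14: r1 = -1, r2 = 7, r3 = 5
step 15: r1 = -8, r2 = 7, r3 = 5
step 16: r1 = -8, r2 = 7, r3 = -6
The first disagreement with the trace is at step 4, where the value should be r3 = 18.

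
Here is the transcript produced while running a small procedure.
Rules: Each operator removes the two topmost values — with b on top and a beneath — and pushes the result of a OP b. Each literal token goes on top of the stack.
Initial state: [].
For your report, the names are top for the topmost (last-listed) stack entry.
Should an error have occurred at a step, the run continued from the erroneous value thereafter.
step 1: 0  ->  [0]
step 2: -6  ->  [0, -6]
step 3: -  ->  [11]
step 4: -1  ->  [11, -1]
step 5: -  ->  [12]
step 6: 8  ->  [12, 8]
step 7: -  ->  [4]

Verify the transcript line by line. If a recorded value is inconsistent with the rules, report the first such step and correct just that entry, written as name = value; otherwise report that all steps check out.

step 3, top = 6

step 1: push 0: top = 0 -> in agreement
step 2: push -6: top = -6 -> exactly as logged
step 3: 0 - -6 = 6 -> first mismatch against the transcript
Conclusion: step 3 carries the first error; the entry should be top = 6.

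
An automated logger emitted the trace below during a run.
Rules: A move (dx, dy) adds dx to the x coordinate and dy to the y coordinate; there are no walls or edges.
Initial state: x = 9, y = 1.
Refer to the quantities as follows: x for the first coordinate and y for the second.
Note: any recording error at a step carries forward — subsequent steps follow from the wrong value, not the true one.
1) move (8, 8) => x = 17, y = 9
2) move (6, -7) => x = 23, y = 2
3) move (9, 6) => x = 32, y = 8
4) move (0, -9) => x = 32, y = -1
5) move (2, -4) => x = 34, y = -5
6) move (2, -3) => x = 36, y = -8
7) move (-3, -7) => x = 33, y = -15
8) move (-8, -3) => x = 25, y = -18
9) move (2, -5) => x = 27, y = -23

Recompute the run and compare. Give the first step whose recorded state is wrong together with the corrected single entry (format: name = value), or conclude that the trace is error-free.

step 1: x = 9 + (8) = 17, y = 1 + (8) = 9 -> confirmed correct
step 2: x = 17 + (6) = 23, y = 9 + (-7) = 2 -> no discrepancy
step 3: x = 23 + (9) = 32, y = 2 + (6) = 8 -> verified
step 4: x = 32 + (0) = 32, y = 8 + (-9) = -1 -> confirmed correct
step 5: x = 32 + (2) = 34, y = -1 + (-4) = -5 -> consistent with the trace
step 6: x = 34 + (2) = 36, y = -5 + (-3) = -8 -> checks out
step 7: x = 36 + (-3) = 33, y = -8 + (-7) = -15 -> same as recorded
step 8: x = 33 + (-8) = 25, y = -15 + (-3) = -18 -> matches
step 9: x = 25 + (2) = 27, y = -18 + (-5) = -23 -> confirmed correct
Every step is consistent.

no error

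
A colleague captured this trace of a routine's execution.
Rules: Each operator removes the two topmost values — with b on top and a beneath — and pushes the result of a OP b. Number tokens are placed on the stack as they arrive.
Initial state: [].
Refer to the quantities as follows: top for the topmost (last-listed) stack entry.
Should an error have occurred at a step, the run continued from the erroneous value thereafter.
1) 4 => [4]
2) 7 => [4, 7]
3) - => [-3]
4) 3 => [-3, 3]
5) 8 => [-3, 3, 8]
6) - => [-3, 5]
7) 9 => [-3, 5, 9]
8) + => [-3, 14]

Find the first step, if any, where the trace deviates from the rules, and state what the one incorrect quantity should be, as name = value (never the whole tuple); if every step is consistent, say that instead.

step 6, top = -5

Recomputing the run from the initial state:
step 1: [4]
step 2: [4, 7]
step 3: [-3]
step 4: [-3, 3]
step 5: [-3, 3, 8]
step 6: [-3, -5]
step 7: [-3, -5, 9]
step 8: [-3, 4]
The first disagreement with the trace is at step 6, where the value should be top = -5.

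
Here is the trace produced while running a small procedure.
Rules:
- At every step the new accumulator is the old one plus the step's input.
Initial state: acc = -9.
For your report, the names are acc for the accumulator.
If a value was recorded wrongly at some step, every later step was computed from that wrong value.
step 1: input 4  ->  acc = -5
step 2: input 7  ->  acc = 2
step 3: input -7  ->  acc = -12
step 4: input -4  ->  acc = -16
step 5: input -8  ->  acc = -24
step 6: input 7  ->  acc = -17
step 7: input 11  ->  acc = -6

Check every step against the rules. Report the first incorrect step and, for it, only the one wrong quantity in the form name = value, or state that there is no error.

step 3, acc = -5

Recomputing the run from the initial state:
step 1: acc = -5
step 2: acc = 2
step 3: acc = -5
step 4: acc = -9
step 5: acc = -17
step 6: acc = -10
step 7: acc = 1
The first disagreement with the trace is at step 3, where the value should be acc = -5.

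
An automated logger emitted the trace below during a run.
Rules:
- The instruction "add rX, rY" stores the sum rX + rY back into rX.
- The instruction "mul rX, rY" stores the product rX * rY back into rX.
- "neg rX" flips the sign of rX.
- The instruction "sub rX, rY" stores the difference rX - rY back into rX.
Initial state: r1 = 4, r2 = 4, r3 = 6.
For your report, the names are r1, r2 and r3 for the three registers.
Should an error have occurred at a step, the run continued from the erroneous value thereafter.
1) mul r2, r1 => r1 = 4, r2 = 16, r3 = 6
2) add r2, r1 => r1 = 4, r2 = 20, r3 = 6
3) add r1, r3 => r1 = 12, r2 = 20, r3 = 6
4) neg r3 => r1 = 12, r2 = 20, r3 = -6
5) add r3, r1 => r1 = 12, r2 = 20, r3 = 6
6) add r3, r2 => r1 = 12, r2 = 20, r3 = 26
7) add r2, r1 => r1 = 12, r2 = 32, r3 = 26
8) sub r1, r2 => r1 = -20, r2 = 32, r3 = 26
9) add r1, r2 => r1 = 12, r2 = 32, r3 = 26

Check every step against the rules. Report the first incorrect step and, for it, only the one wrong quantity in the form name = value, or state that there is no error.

step 1: r2 = 4 * 4 = 16 -> matches
step 2: r2 = 16 + 4 = 20 -> same as recorded
step 3: r1 = 4 + 6 = 10 -> the trace has a different value
Step 3 is the first one off; corrected, r1 = 10.

step 3, r1 = 10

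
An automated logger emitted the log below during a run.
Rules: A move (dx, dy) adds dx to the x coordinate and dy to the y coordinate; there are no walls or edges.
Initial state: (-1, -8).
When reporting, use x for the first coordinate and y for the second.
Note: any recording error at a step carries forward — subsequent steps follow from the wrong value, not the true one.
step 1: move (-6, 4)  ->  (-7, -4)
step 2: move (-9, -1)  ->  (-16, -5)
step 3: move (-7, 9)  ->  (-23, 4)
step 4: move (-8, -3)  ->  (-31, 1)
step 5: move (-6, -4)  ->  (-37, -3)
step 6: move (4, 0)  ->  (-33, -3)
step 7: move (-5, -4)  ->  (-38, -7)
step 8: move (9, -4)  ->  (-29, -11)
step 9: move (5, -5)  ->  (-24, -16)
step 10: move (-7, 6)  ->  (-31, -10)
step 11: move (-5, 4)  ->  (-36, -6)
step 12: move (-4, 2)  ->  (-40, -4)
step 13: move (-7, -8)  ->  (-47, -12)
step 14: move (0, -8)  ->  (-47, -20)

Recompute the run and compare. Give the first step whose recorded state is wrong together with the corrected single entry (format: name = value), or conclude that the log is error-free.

Recomputing the run from the initial state:
step 1: x = -7, y = -4
step 2: x = -16, y = -5
step 3: x = -23, y = 4
step 4: x = -31, y = 1
step 5: x = -37, y = -3
step 6: x = -33, y = -3
step 7: x = -38, y = -7
step 8: x = -29, y = -11
step 9: x = -24, y = -16
step 10: x = -31, y = -10
step 11: x = -36, y = -6
step 12: x = -40, y = -4
step 13: x = -47, y = -12
step 14: x = -47, y = -20
This matches the log at every step.

no error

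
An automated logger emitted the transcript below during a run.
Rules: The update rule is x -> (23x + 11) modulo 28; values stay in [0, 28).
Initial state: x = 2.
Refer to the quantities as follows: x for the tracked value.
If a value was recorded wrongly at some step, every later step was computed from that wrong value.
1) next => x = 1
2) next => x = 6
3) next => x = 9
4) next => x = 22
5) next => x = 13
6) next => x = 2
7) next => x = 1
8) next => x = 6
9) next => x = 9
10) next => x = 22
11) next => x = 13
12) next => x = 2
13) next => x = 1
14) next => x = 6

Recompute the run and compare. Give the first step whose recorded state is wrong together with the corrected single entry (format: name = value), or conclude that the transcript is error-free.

Recomputing the run from the initial state:
step 1: x = 1
step 2: x = 6
step 3: x = 9
step 4: x = 22
step 5: x = 13
step 6: x = 2
step 7: x = 1
step 8: x = 6
step 9: x = 9
step 10: x = 22
step 11: x = 13
step 12: x = 2
step 13: x = 1
step 14: x = 6
This matches the transcript at every step.

no error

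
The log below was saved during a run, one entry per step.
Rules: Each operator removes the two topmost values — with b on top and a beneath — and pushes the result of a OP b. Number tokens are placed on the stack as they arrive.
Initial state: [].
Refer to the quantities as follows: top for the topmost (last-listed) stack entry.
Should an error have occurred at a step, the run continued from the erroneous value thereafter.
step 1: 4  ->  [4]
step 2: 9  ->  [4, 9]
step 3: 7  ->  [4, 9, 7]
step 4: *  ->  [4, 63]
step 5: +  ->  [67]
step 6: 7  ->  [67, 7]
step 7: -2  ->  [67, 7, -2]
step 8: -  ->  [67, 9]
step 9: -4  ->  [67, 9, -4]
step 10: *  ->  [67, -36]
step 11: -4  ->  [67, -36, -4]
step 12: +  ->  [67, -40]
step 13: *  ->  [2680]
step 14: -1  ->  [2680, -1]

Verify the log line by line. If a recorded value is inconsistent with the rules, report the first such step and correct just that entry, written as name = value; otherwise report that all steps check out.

step 13, top = -2680

Recomputing the run from the initial state:
step 1: [4]
step 2: [4, 9]
step 3: [4, 9, 7]
step 4: [4, 63]
step 5: [67]
step 6: [67, 7]
step 7: [67, 7, -2]
step 8: [67, 9]
step 9: [67, 9, -4]
step 10: [67, -36]
step 11: [67, -36, -4]
step 12: [67, -40]
step 13: [-2680]
step 14: [-2680, -1]
The first disagreement with the log is at step 13, where the value should be top = -2680.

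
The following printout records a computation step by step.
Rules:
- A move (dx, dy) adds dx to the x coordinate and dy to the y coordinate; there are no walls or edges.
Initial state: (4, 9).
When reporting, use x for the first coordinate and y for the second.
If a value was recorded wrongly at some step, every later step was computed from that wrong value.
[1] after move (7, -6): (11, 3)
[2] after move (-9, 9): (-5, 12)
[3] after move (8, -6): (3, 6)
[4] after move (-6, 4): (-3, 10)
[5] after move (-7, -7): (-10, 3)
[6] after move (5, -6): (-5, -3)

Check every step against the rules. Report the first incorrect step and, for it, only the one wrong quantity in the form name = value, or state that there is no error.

Step 1: x = 4 + (7) = 11, y = 9 + (-6) = 3 — confirmed correct.
Step 2: x = 11 + (-9) = 2, y = 3 + (9) = 12 — not what was recorded.
First incorrect step: 2; the correct value is x = 2.

step 2, x = 2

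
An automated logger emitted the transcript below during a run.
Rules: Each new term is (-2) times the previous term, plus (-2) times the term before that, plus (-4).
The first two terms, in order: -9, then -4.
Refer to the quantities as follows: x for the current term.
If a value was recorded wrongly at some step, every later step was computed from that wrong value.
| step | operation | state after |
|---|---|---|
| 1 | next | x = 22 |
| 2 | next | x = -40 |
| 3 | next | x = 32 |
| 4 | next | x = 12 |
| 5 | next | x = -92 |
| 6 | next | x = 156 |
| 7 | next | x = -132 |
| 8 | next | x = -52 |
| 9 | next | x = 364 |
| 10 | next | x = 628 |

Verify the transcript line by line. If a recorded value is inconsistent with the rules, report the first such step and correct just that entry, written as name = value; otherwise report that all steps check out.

step 10, x = -628

Step 1: x = -2*(-4) + (-2)*(-9) + (-4) = 22 — in agreement.
Step 2: x = -2*(22) + (-2)*(-4) + (-4) = -40 — matches.
Step 3: x = -2*(-40) + (-2)*(22) + (-4) = 32 — no discrepancy.
Step 4: x = -2*(32) + (-2)*(-40) + (-4) = 12 — exactly as logged.
Step 5: x = -2*(12) + (-2)*(32) + (-4) = -92 — no discrepancy.
Step 6: x = -2*(-92) + (-2)*(12) + (-4) = 156 — agrees with the transcript.
Step 7: x = -2*(156) + (-2)*(-92) + (-4) = -132 — verified.
Step 8: x = -2*(-132) + (-2)*(156) + (-4) = -52 — checks out.
Step 9: x = -2*(-52) + (-2)*(-132) + (-4) = 364 — checks out.
Step 10: x = -2*(364) + (-2)*(-52) + (-4) = -628 — first mismatch against the transcript.
So the first discrepancy is step 10, where the right value is x = -628.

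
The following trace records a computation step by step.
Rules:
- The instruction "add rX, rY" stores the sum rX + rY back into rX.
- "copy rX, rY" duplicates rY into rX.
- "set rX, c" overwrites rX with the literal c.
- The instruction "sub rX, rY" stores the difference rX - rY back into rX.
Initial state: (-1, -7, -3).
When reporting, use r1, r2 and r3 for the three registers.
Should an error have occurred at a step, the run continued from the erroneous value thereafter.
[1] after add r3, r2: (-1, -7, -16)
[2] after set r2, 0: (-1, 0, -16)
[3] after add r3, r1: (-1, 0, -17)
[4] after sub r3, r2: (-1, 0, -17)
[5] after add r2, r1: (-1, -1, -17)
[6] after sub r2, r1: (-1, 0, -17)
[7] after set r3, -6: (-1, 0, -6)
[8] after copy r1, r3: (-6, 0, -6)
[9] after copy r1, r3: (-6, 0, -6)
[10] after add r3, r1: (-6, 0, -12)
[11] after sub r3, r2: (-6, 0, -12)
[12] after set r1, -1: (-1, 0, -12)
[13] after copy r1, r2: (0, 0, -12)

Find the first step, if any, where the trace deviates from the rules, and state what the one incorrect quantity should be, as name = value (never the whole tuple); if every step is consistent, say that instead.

step 1, r3 = -10

Recomputing the run from the initial state:
step 1: r1 = -1, r2 = -7, r3 = -10
step 2: r1 = -1, r2 = 0, r3 = -10
step 3: r1 = -1, r2 = 0, r3 = -11
step 4: r1 = -1, r2 = 0, r3 = -11
step 5: r1 = -1, r2 = -1, r3 = -11
step 6: r1 = -1, r2 = 0, r3 = -11
step 7: r1 = -1, r2 = 0, r3 = -6
step 8: r1 = -6, r2 = 0, r3 = -6
step 9: r1 = -6, r2 = 0, r3 = -6
step 10: r1 = -6, r2 = 0, r3 = -12
step 11: r1 = -6, r2 = 0, r3 = -12
step 12: r1 = -1, r2 = 0, r3 = -12
step 13: r1 = 0, r2 = 0, r3 = -12
The first disagreement with the trace is at step 1, where the value should be r3 = -10.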